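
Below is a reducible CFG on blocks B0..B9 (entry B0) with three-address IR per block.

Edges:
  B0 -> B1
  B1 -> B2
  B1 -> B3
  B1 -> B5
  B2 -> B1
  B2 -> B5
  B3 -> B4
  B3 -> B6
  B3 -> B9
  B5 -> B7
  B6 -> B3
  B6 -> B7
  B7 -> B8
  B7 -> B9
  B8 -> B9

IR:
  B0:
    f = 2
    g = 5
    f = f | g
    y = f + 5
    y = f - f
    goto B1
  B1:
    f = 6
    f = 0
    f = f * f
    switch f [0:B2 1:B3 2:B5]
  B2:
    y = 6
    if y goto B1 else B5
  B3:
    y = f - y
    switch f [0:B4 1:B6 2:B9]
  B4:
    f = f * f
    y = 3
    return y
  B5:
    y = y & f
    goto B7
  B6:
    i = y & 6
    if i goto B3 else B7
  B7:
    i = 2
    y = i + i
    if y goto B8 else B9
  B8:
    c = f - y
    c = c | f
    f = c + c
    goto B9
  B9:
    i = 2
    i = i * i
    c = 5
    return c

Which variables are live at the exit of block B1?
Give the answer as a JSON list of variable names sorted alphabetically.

Answer: ["f", "y"]

Derivation:
Per-block:
  B0 def {f,g,y} use ∅
  B1 def {f} use ∅
  B2 def {y} use ∅
  B3 def {y} use {f,y}
  B4 def {f,y} use {f}
  B5 def {y} use {f,y}
  B6 def {i} use {y}
  B7 def {i,y} use ∅
  B8 def {c,f} use {f,y}
  B9 def {c,i} use ∅

Liveness:
  B0 li=∅ lo={y}
  B1 li={y} lo={f,y}
  B2 li={f} lo={f,y}
  B3 li={f,y} lo={f,y}
  B4 li={f} lo=∅
  B5 li={f,y} lo={f}
  B6 li={f,y} lo={f,y}
  B7 li={f} lo={f,y}
  B8 li={f,y} lo=∅
  B9 li=∅ lo=∅

live-out(B1) = ["f", "y"]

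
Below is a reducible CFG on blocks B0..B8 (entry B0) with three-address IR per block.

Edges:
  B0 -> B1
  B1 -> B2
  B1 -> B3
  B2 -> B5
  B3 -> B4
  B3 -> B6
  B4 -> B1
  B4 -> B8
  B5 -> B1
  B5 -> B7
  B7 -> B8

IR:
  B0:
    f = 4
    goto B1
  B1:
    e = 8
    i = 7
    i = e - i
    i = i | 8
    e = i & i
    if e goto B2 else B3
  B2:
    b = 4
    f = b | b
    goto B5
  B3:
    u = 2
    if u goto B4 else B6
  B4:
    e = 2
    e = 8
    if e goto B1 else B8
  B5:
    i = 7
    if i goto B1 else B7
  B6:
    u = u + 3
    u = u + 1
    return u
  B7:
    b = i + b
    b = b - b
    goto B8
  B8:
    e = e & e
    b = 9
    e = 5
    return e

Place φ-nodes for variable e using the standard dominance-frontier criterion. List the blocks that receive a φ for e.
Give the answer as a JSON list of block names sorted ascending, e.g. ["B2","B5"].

idom tree: B1←B0 B2←B1 B3←B1 B4←B3 B5←B2 B6←B3 B7←B5 B8←B1
Dom∩ at merges:
  B1: preds {B0,B4,B5}: {B0} ∩ {B0,B1,B3,B4} ∩ {B0,B1,B2,B5} = {B0}; idom=B0
  B8: preds {B4,B7}: {B0,B1,B3,B4} ∩ {B0,B1,B2,B5,B7} = {B0,B1}; idom=B1

DF walk-up:
  join B1 pred B0: · stop@B0
  join B1 pred B4: B4→B3→B1 stop@B0
  join B1 pred B5: B5→B2→B1 stop@B0
  join B8 pred B4: B4→B3 stop@B1
  join B8 pred B7: B7→B5→B2 stop@B1
  B0 → ∅
  B1 → {B1}
  B2 → {B1,B8}
  B3 → {B1,B8}
  B4 → {B1,B8}
  B5 → {B1,B8}
  B6 → ∅
  B7 → {B8}
  B8 → ∅

φ for e: defs {B1,B4,B8}
  DF⁺ = {B1,B8}

Answer: ["B1", "B8"]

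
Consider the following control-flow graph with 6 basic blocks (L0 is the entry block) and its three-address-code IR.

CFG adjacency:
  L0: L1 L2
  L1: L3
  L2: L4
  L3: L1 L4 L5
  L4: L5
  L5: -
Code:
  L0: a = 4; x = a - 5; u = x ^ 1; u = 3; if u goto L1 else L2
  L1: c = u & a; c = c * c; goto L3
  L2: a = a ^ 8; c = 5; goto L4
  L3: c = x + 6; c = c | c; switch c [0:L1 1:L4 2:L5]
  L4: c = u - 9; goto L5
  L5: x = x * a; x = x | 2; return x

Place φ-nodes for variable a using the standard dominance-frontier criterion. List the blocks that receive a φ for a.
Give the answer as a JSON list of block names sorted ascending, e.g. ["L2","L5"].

Answer: ["L4", "L5"]

Analysis:
idom tree: L1←L0 L2←L0 L3←L1 L4←L0 L5←L0
Dom∩ at merges:
  L1: preds {L0,L3}: {L0} ∩ {L0,L1,L3} = {L0}; idom=L0
  L4: preds {L2,L3}: {L0,L2} ∩ {L0,L1,L3} = {L0}; idom=L0
  L5: preds {L3,L4}: {L0,L1,L3} ∩ {L0,L4} = {L0}; idom=L0

DF walk-up:
  join L1 pred L0: · stop@L0
  join L1 pred L3: L3→L1 stop@L0
  join L4 pred L2: L2 stop@L0
  join L4 pred L3: L3→L1 stop@L0
  join L5 pred L3: L3→L1 stop@L0
  join L5 pred L4: L4 stop@L0
  DF(L0)=∅
  DF(L1)={L1,L4,L5}
  DF(L2)={L4}
  DF(L3)={L1,L4,L5}
  DF(L4)={L5}
  DF(L5)=∅

φ for a: defs {L0,L2}
  DF⁺ = {L4,L5}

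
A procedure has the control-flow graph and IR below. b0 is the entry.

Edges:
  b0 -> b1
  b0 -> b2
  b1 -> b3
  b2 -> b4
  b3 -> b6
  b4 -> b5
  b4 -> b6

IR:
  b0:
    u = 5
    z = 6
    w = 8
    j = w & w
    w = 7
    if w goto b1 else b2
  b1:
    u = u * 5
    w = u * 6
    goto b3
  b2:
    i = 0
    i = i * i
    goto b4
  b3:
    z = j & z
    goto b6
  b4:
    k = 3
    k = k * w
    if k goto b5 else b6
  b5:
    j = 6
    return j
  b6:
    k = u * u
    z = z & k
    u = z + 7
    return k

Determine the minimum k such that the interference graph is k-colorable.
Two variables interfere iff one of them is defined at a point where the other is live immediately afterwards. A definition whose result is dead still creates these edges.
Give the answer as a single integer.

Answer: 4

Working:
def/use:
  b0: def={j,u,w,z} ue=∅
  b1: def={u,w} ue={u}
  b2: def={i} ue=∅
  b3: def={z} ue={j,z}
  b4: def={k} ue={w}
  b5: def={j} ue=∅
  b6: def={k,u,z} ue={u,z}

Liveness:
  b0 li=∅ lo={j,u,w,z}
  b1 li={j,u,z} lo={j,u,z}
  b2 li={u,w,z} lo={u,w,z}
  b3 li={j,u,z} lo={u,z}
  b4 li={u,w,z} lo={u,z}
  b5 li=∅ lo=∅
  b6 li={u,z} lo=∅

Conflict graph:
  i: {u,w,z}
  j: {u,w,z}
  k: {u,w,z}
  u: {i,j,k,w,z}
  w: {i,j,k,u,z}
  z: {i,j,k,u,w}

Colouring:
  lower bound: {i,u,w,z} mutually conflict ⇒ χ ≥ 4
  assign i→r3 j→r3 k→r3 u→r0 w→r1 z→r2 — no edge inside a register ⇒ χ ≤ 4
  χ = 4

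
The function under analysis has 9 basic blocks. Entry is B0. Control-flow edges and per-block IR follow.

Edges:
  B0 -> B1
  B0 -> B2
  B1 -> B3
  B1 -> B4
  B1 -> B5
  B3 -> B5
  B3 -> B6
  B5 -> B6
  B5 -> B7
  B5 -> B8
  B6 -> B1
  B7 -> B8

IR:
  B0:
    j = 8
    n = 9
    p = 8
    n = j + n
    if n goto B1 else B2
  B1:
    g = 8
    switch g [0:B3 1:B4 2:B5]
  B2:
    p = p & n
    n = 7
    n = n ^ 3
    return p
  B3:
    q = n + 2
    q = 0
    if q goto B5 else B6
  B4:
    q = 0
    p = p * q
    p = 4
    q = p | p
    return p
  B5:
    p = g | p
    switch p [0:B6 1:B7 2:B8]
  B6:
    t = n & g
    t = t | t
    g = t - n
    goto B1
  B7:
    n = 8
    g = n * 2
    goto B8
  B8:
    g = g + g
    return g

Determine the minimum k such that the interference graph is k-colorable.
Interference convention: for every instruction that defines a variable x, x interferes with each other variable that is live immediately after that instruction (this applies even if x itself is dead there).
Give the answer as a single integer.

Answer: 4

Analysis:
Per-block:
  B0: def={j,n,p} ue=∅
  B1: def={g} ue=∅
  B2: def={n,p} ue={n,p}
  B3: def={q} ue={n}
  B4: def={p,q} ue={p}
  B5: def={p} ue={g,p}
  B6: def={g,t} ue={g,n}
  B7: def={g,n} ue=∅
  B8: def={g} ue={g}

Liveness:
  B0: in=∅ out={n,p}
  B1: in={n,p} out={g,n,p}
  B2: in={n,p} out=∅
  B3: in={g,n,p} out={g,n,p}
  B4: in={p} out=∅
  B5: in={g,n,p} out={g,n,p}
  B6: in={g,n,p} out={n,p}
  B7: in=∅ out={g}
  B8: in={g} out=∅

Conflict graph:
  g: {n,p,q}
  j: {n,p}
  n: {g,j,p,q,t}
  p: {g,j,n,q,t}
  q: {g,n,p}
  t: {n,p}

Chromatic number:
  {g,n,p,q} pairwise interfere (4-clique) ⇒ χ ≥ 4
  assign g→c2 j→c2 n→c0 p→c1 q→c3 t→c2 — no edge inside a register ⇒ χ ≤ 4
  χ = 4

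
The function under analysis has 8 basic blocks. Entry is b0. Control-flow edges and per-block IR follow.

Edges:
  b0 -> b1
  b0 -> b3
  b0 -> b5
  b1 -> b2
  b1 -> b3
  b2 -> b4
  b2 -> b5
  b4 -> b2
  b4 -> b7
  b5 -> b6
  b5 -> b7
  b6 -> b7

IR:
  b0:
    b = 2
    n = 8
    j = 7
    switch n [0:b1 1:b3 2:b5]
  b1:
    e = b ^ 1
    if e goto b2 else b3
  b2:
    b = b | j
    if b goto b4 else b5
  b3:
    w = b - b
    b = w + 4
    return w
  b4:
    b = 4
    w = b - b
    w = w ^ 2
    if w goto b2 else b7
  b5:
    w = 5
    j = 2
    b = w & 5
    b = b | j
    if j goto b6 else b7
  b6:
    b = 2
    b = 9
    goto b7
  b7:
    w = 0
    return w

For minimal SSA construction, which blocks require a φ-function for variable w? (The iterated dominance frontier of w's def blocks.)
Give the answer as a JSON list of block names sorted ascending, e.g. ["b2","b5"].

idom tree: b1←b0 b2←b1 b3←b0 b4←b2 b5←b0 b6←b5 b7←b0
Dom at joins:
  b2: preds {b1,b4}: {b0,b1} ∩ {b0,b1,b2,b4} = {b0,b1}; idom=b1
  b3: preds {b0,b1}: {b0} ∩ {b0,b1} = {b0}; idom=b0
  b5: preds {b0,b2}: {b0} ∩ {b0,b1,b2} = {b0}; idom=b0
  b7: preds {b4,b5,b6}: {b0,b1,b2,b4} ∩ {b0,b5} ∩ {b0,b5,b6} = {b0}; idom=b0

Frontier:
  join b2 pred b1: · stop@b1
  join b2 pred b4: b4→b2 stop@b1
  join b3 pred b0: · stop@b0
  join b3 pred b1: b1 stop@b0
  join b5 pred b0: · stop@b0
  join b5 pred b2: b2→b1 stop@b0
  join b7 pred b4: b4→b2→b1 stop@b0
  join b7 pred b5: b5 stop@b0
  join b7 pred b6: b6→b5 stop@b0
  DF(b0)=∅
  DF(b1)={b3,b5,b7}
  DF(b2)={b2,b5,b7}
  DF(b3)=∅
  DF(b4)={b2,b7}
  DF(b5)={b7}
  DF(b6)={b7}
  DF(b7)=∅

φ for w: defs {b3,b4,b5,b7}
  DF⁺ = {b2,b5,b7}

Answer: ["b2", "b5", "b7"]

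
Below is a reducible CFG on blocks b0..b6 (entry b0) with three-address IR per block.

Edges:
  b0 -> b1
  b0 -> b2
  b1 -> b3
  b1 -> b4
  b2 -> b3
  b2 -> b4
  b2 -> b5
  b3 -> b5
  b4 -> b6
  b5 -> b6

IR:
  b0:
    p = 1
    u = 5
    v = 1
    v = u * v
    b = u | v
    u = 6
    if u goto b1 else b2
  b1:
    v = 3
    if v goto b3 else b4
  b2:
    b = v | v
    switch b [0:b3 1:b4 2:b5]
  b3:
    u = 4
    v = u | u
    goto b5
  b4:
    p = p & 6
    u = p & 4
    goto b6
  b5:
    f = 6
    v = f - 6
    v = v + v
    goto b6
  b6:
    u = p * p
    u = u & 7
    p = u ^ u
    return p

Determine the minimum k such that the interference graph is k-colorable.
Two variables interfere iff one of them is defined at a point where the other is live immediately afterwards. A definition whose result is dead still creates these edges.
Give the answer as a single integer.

Answer: 3

Analysis:
Per-block:
  b0 def {b,p,u,v} use ∅
  b1 def {v} use ∅
  b2 def {b} use {v}
  b3 def {u,v} use ∅
  b4 def {p,u} use {p}
  b5 def {f,v} use ∅
  b6 def {p,u} use {p}

Backward fixpoint:
  b0: in=∅ out={p,v}
  b1: in={p} out={p}
  b2: in={p,v} out={p}
  b3: in={p} out={p}
  b4: in={p} out={p}
  b5: in={p} out={p}
  b6: in={p} out=∅

Interference:
  b↔{p,v}
  f↔{p}
  p↔{b,f,u,v}
  u↔{p,v}
  v↔{b,p,u}

Colouring:
  clique {b,p,v} ⇒ need ≥ 3
  assign b→R2 f→R1 p→R0 u→R2 v→R1 — no edge inside a register ⇒ χ ≤ 3
  χ = 3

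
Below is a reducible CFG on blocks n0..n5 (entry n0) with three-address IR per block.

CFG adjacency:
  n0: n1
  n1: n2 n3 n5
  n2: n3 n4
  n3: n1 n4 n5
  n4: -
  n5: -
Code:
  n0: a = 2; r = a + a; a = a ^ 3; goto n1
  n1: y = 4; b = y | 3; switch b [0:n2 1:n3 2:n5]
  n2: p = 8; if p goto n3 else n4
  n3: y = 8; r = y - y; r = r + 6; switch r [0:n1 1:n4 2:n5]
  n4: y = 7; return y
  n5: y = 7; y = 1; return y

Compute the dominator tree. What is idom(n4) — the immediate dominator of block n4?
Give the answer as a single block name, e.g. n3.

Answer: n1

Derivation:
idom tree: n1←n0 n2←n1 n3←n1 n4←n1 n5←n1
Dom at joins:
  n1: preds {n0,n3}: {n0} ∩ {n0,n1,n3} = {n0}; idom=n0
  n3: preds {n1,n2}: {n0,n1} ∩ {n0,n1,n2} = {n0,n1}; idom=n1
  n4: preds {n2,n3}: {n0,n1,n2} ∩ {n0,n1,n3} = {n0,n1}; idom=n1
  n5: preds {n1,n3}: {n0,n1} ∩ {n0,n1,n3} = {n0,n1}; idom=n1

idom(n4) = n1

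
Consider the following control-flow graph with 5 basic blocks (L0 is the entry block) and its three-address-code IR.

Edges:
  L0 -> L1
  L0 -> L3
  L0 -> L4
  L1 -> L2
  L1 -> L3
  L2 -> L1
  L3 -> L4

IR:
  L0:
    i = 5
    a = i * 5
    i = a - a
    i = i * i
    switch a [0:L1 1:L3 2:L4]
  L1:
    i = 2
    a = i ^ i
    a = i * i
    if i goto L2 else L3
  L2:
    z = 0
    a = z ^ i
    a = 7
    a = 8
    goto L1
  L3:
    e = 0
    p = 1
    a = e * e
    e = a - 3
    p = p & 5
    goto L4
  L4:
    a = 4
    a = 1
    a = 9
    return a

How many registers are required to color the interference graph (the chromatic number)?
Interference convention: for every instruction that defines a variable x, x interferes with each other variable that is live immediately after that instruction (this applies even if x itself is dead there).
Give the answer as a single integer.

def/use:
  L0 def {a,i} use ∅
  L1 def {a,i} use ∅
  L2 def {a,z} use {i}
  L3 def {a,e,p} use ∅
  L4 def {a} use ∅

Backward fixpoint:
  L0: in=∅ out=∅
  L1: in=∅ out={i}
  L2: in={i} out=∅
  L3: in=∅ out=∅
  L4: in=∅ out=∅

Conflict graph:
  a: {i,p}
  e: {p}
  i: {a,z}
  p: {a,e}
  z: {i}

Colouring:
  {a,i} pairwise interfere (2-clique) ⇒ χ ≥ 2
  2-colouring: r0={a,e,z}  r1={i,p}
  χ = 2

Answer: 2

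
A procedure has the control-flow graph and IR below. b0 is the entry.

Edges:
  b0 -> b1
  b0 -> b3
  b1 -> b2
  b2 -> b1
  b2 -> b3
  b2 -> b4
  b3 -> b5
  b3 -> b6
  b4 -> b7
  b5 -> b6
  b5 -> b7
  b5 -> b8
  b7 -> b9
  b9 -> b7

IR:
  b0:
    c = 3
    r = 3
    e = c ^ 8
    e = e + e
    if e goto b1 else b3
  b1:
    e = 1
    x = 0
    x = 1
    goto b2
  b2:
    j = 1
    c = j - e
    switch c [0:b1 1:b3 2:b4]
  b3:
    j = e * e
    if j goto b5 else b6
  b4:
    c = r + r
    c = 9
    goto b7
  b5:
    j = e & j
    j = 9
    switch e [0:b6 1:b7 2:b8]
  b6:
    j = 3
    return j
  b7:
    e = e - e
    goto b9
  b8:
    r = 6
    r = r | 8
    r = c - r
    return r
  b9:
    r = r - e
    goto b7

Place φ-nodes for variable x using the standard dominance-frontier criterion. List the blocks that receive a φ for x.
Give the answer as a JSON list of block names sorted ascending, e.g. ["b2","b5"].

Answer: ["b1", "b3", "b7"]

Working:
idom tree: b1←b0 b2←b1 b3←b0 b4←b2 b5←b3 b6←b3 b7←b0 b8←b5 b9←b7
Join-block Dom:
  b1: preds {b0,b2}: {b0} ∩ {b0,b1,b2} = {b0}; idom=b0
  b3: preds {b0,b2}: {b0} ∩ {b0,b1,b2} = {b0}; idom=b0
  b6: preds {b3,b5}: {b0,b3} ∩ {b0,b3,b5} = {b0,b3}; idom=b3
  b7: preds {b4,b5,b9}: {b0,b1,b2,b4} ∩ {b0,b3,b5} ∩ {b0,b7,b9} = {b0}; idom=b0

DF walk-up:
  join b1 pred b0: · stop@b0
  join b1 pred b2: b2→b1 stop@b0
  join b3 pred b0: · stop@b0
  join b3 pred b2: b2→b1 stop@b0
  join b6 pred b3: · stop@b3
  join b6 pred b5: b5 stop@b3
  join b7 pred b4: b4→b2→b1 stop@b0
  join b7 pred b5: b5→b3 stop@b0
  join b7 pred b9: b9→b7 stop@b0
  b0 → ∅
  b1 → {b1,b3,b7}
  b2 → {b1,b3,b7}
  b3 → {b7}
  b4 → {b7}
  b5 → {b6,b7}
  b6 → ∅
  b7 → {b7}
  b8 → ∅
  b9 → {b7}

φ for x: defs {b1}
  DF⁺ = {b1,b3,b7}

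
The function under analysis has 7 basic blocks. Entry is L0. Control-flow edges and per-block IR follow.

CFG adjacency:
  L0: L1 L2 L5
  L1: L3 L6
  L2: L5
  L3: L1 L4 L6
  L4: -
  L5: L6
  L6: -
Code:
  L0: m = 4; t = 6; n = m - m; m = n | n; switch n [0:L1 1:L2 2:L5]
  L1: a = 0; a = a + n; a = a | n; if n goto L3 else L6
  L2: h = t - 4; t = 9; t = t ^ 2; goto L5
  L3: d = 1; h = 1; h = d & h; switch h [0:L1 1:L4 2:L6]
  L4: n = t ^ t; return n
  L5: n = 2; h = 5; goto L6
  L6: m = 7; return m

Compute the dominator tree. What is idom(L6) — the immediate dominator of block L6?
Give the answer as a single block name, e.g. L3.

Answer: L0

Working:
idom tree: L1←L0 L2←L0 L3←L1 L4←L3 L5←L0 L6←L0
Join-block Dom:
  L1: preds {L0,L3}: {L0} ∩ {L0,L1,L3} = {L0}; idom=L0
  L5: preds {L0,L2}: {L0} ∩ {L0,L2} = {L0}; idom=L0
  L6: preds {L1,L3,L5}: {L0,L1} ∩ {L0,L1,L3} ∩ {L0,L5} = {L0}; idom=L0

idom(L6) = L0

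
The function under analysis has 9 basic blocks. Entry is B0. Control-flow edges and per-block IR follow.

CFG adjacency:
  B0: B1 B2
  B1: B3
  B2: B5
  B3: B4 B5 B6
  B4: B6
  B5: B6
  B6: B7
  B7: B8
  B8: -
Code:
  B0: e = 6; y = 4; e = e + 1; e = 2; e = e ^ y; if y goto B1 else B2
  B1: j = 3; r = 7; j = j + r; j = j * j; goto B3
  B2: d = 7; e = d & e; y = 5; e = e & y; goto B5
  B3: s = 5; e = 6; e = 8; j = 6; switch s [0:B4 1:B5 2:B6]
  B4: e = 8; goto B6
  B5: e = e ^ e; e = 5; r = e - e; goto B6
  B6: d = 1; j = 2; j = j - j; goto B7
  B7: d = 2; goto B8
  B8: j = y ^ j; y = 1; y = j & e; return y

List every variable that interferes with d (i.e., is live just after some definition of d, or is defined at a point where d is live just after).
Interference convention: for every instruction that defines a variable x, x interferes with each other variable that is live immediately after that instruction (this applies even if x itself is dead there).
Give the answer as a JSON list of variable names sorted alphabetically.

Per-block:
  B0: {e,y} / ∅
  B1: {j,r} / ∅
  B2: {d,e,y} / {e}
  B3: {e,j,s} / ∅
  B4: {e} / ∅
  B5: {e,r} / {e}
  B6: {d,j} / ∅
  B7: {d} / ∅
  B8: {j,y} / {e,j,y}

Backward fixpoint:
  B0: in=∅ out={e,y}
  B1: in={y} out={y}
  B2: in={e} out={e,y}
  B3: in={y} out={e,y}
  B4: in={y} out={e,y}
  B5: in={e,y} out={e,y}
  B6: in={e,y} out={e,j,y}
  B7: in={e,j,y} out={e,j,y}
  B8: in={e,j,y} out=∅

Interfere edges:
  d — {e,j,y}
  e — {d,j,r,s,y}
  j — {d,e,r,s,y}
  r — {e,j,y}
  s — {e,j,y}
  y — {d,e,j,r,s}

N(d) = ["e", "j", "y"]

Answer: ["e", "j", "y"]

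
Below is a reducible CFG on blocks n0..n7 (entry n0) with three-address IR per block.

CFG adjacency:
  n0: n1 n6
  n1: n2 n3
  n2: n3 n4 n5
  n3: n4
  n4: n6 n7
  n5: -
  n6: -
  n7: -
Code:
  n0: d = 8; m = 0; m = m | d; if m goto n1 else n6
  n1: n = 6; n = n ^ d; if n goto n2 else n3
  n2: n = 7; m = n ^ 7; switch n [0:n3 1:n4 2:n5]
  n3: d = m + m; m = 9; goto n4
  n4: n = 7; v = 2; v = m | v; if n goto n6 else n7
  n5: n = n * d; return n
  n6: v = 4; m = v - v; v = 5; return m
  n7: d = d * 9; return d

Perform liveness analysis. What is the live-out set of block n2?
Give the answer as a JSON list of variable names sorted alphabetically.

Per-block:
  n0: def={d,m} ue=∅
  n1: def={n} ue={d}
  n2: def={m,n} ue=∅
  n3: def={d,m} ue={m}
  n4: def={n,v} ue={m}
  n5: def={n} ue={d,n}
  n6: def={m,v} ue=∅
  n7: def={d} ue={d}

Live sets:
  n0 li=∅ lo={d,m}
  n1 li={d,m} lo={d,m}
  n2 li={d} lo={d,m,n}
  n3 li={m} lo={d,m}
  n4 li={d,m} lo={d}
  n5 li={d,n} lo=∅
  n6 li=∅ lo=∅
  n7 li={d} lo=∅

live-out(n2) = ["d", "m", "n"]

Answer: ["d", "m", "n"]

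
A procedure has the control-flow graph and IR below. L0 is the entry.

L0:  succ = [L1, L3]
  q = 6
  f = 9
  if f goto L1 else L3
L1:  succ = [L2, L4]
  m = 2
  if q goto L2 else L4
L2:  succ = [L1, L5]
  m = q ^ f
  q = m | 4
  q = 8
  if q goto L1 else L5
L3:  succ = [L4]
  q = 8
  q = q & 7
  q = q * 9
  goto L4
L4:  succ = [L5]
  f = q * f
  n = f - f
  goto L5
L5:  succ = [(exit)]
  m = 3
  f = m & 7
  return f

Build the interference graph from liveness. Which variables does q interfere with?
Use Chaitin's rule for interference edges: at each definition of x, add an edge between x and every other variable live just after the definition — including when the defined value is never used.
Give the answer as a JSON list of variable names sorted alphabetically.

Per-block:
  L0: def={f,q} ue=∅
  L1: def={m} ue={q}
  L2: def={m,q} ue={f,q}
  L3: def={q} ue=∅
  L4: def={f,n} ue={f,q}
  L5: def={f,m} ue=∅

Liveness:
  L0 li=∅ lo={f,q}
  L1 li={f,q} lo={f,q}
  L2 li={f,q} lo={f,q}
  L3 li={f} lo={f,q}
  L4 li={f,q} lo=∅
  L5 li=∅ lo=∅

Interfere edges:
  f↔{m,q}
  m↔{f,q}
  n↔∅
  q↔{f,m}

N(q) = ["f", "m"]

Answer: ["f", "m"]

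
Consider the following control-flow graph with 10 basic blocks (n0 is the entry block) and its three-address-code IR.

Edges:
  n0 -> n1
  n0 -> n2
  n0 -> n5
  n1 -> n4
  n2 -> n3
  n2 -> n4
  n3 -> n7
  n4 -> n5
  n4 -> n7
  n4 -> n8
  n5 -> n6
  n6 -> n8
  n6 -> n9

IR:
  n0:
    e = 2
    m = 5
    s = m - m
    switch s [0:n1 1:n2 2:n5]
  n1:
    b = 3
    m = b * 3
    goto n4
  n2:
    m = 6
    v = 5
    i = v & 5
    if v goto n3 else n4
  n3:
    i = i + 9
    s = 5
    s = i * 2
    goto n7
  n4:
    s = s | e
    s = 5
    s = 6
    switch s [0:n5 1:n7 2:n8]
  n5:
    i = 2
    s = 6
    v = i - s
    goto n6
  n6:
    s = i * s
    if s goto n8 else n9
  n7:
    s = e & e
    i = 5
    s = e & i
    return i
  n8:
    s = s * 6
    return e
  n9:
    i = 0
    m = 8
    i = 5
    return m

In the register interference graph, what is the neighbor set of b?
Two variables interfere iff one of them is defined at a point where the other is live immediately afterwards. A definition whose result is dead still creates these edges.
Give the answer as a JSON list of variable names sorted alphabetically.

Answer: ["e", "s"]

Analysis:
Block summaries:
  n0: def={e,m,s} ue=∅
  n1: def={b,m} ue=∅
  n2: def={i,m,v} ue=∅
  n3: def={i,s} ue={i}
  n4: def={s} ue={e,s}
  n5: def={i,s,v} ue=∅
  n6: def={s} ue={i,s}
  n7: def={i,s} ue={e}
  n8: def={s} ue={e,s}
  n9: def={i,m} ue=∅

Live sets:
  live n0: ∅→{e,s}
  live n1: {e,s}→{e,s}
  live n2: {e,s}→{e,i,s}
  live n3: {e,i}→{e}
  live n4: {e,s}→{e,s}
  live n5: {e}→{e,i,s}
  live n6: {e,i,s}→{e,s}
  live n7: {e}→∅
  live n8: {e,s}→∅
  live n9: ∅→∅

Interfere edges:
  b — {e,s}
  e — {b,i,m,s,v}
  i — {e,m,s,v}
  m — {e,i,s}
  s — {b,e,i,m,v}
  v — {e,i,s}

N(b) = ["e", "s"]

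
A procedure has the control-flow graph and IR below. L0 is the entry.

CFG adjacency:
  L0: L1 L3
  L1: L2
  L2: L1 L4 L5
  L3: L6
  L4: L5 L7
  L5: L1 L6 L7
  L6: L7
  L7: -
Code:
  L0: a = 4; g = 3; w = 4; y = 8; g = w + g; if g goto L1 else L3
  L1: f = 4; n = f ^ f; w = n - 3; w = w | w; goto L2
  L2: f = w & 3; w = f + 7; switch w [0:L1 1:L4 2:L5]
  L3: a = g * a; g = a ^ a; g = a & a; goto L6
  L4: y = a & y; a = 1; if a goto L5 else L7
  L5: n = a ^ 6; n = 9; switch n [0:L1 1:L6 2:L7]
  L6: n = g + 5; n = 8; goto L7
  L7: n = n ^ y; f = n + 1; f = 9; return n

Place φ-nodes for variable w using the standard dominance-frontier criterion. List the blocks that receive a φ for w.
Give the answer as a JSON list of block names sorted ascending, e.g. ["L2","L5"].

Answer: ["L1", "L6", "L7"]

Working:
idom tree: L1←L0 L2←L1 L3←L0 L4←L2 L5←L2 L6←L0 L7←L0
Join-block Dom:
  L1: preds {L0,L2,L5}: {L0} ∩ {L0,L1,L2} ∩ {L0,L1,L2,L5} = {L0}; idom=L0
  L5: preds {L2,L4}: {L0,L1,L2} ∩ {L0,L1,L2,L4} = {L0,L1,L2}; idom=L2
  L6: preds {L3,L5}: {L0,L3} ∩ {L0,L1,L2,L5} = {L0}; idom=L0
  L7: preds {L4,L5,L6}: {L0,L1,L2,L4} ∩ {L0,L1,L2,L5} ∩ {L0,L6} = {L0}; idom=L0

DF walk-up:
  L1←L0: walk · to L0
  L1←L2: walk L2→L1 to L0
  L1←L5: walk L5→L2→L1 to L0
  L5←L2: walk · to L2
  L5←L4: walk L4 to L2
  L6←L3: walk L3 to L0
  L6←L5: walk L5→L2→L1 to L0
  L7←L4: walk L4→L2→L1 to L0
  L7←L5: walk L5→L2→L1 to L0
  L7←L6: walk L6 to L0
  DF(L0)=∅
  DF(L1)={L1,L6,L7}
  DF(L2)={L1,L6,L7}
  DF(L3)={L6}
  DF(L4)={L5,L7}
  DF(L5)={L1,L6,L7}
  DF(L6)={L7}
  DF(L7)=∅

φ for w: defs {L0,L1,L2}
  DF⁺ = {L1,L6,L7}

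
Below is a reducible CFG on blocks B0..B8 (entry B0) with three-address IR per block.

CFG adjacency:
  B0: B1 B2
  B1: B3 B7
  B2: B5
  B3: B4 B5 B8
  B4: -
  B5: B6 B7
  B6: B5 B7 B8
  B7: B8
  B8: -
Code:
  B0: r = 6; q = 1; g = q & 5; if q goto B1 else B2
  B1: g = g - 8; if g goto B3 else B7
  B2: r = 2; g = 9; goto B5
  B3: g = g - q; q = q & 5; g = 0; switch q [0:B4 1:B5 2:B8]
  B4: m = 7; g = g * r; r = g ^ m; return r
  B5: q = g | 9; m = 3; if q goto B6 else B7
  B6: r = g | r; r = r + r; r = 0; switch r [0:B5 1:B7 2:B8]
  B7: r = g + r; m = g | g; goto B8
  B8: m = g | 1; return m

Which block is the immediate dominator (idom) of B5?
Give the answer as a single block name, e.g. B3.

idom tree: B1←B0 B2←B0 B3←B1 B4←B3 B5←B0 B6←B5 B7←B0 B8←B0
Dom at joins:
  B5: preds {B2,B3,B6}: {B0,B2} ∩ {B0,B1,B3} ∩ {B0,B5,B6} = {B0}; idom=B0
  B7: preds {B1,B5,B6}: {B0,B1} ∩ {B0,B5} ∩ {B0,B5,B6} = {B0}; idom=B0
  B8: preds {B3,B6,B7}: {B0,B1,B3} ∩ {B0,B5,B6} ∩ {B0,B7} = {B0}; idom=B0

idom(B5) = B0

Answer: B0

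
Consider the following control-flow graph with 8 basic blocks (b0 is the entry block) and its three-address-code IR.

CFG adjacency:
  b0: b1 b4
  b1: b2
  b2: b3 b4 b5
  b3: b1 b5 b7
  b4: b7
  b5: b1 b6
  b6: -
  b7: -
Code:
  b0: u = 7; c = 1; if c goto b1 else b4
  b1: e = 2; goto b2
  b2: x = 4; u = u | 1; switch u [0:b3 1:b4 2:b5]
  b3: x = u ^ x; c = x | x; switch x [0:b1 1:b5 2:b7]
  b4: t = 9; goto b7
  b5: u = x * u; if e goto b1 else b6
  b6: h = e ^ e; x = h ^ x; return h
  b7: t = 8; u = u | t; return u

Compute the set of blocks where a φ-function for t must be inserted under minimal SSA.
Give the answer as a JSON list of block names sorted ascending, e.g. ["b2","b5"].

idom tree: b1←b0 b2←b1 b3←b2 b4←b0 b5←b2 b6←b5 b7←b0
Dom at joins:
  b1: preds {b0,b3,b5}: {b0} ∩ {b0,b1,b2,b3} ∩ {b0,b1,b2,b5} = {b0}; idom=b0
  b4: preds {b0,b2}: {b0} ∩ {b0,b1,b2} = {b0}; idom=b0
  b5: preds {b2,b3}: {b0,b1,b2} ∩ {b0,b1,b2,b3} = {b0,b1,b2}; idom=b2
  b7: preds {b3,b4}: {b0,b1,b2,b3} ∩ {b0,b4} = {b0}; idom=b0

DF walk-up:
  join b1 pred b0: · stop@b0
  join b1 pred b3: b3→b2→b1 stop@b0
  join b1 pred b5: b5→b2→b1 stop@b0
  join b4 pred b0: · stop@b0
  join b4 pred b2: b2→b1 stop@b0
  join b5 pred b2: · stop@b2
  join b5 pred b3: b3 stop@b2
  join b7 pred b3: b3→b2→b1 stop@b0
  join b7 pred b4: b4 stop@b0
  b0 → ∅
  b1 → {b1,b4,b7}
  b2 → {b1,b4,b7}
  b3 → {b1,b5,b7}
  b4 → {b7}
  b5 → {b1}
  b6 → ∅
  b7 → ∅

φ for t: defs {b4,b7}
  DF⁺ = {b7}

Answer: ["b7"]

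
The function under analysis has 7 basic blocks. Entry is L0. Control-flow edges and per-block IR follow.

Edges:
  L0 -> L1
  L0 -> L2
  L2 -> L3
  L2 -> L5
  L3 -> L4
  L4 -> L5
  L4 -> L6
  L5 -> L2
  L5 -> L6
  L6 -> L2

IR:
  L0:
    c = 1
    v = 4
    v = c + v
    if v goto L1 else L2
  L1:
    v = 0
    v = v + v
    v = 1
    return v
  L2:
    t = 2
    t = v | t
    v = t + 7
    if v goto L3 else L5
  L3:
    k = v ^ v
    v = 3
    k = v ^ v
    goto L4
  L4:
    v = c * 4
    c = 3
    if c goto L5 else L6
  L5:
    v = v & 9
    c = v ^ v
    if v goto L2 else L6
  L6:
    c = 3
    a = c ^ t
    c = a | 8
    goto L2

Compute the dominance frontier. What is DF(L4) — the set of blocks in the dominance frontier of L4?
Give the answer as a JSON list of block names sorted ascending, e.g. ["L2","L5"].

Answer: ["L5", "L6"]

Analysis:
idom tree: L1←L0 L2←L0 L3←L2 L4←L3 L5←L2 L6←L2
Join-block Dom:
  L2: preds {L0,L5,L6}: {L0} ∩ {L0,L2,L5} ∩ {L0,L2,L6} = {L0}; idom=L0
  L5: preds {L2,L4}: {L0,L2} ∩ {L0,L2,L3,L4} = {L0,L2}; idom=L2
  L6: preds {L4,L5}: {L0,L2,L3,L4} ∩ {L0,L2,L5} = {L0,L2}; idom=L2

Frontier:
  L2←L0: walk · to L0
  L2←L5: walk L5→L2 to L0
  L2←L6: walk L6→L2 to L0
  L5←L2: walk · to L2
  L5←L4: walk L4→L3 to L2
  L6←L4: walk L4→L3 to L2
  L6←L5: walk L5 to L2
  L0 → ∅
  L1 → ∅
  L2 → {L2}
  L3 → {L5,L6}
  L4 → {L5,L6}
  L5 → {L2,L6}
  L6 → {L2}

DF(L4) = ["L5", "L6"]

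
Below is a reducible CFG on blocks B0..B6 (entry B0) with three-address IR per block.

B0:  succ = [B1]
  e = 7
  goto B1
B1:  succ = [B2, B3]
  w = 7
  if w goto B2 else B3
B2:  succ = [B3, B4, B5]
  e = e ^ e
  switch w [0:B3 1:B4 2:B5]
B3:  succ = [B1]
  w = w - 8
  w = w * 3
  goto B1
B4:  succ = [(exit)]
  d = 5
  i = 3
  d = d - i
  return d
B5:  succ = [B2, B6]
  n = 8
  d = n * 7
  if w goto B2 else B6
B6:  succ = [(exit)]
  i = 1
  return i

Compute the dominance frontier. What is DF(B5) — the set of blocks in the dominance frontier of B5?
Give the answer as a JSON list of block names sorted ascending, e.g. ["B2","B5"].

Answer: ["B2"]

Derivation:
idom tree: B1←B0 B2←B1 B3←B1 B4←B2 B5←B2 B6←B5
Join-block Dom:
  B1: preds {B0,B3}: {B0} ∩ {B0,B1,B3} = {B0}; idom=B0
  B2: preds {B1,B5}: {B0,B1} ∩ {B0,B1,B2,B5} = {B0,B1}; idom=B1
  B3: preds {B1,B2}: {B0,B1} ∩ {B0,B1,B2} = {B0,B1}; idom=B1

DF walk-up:
  join B1 pred B0: · stop@B0
  join B1 pred B3: B3→B1 stop@B0
  join B2 pred B1: · stop@B1
  join B2 pred B5: B5→B2 stop@B1
  join B3 pred B1: · stop@B1
  join B3 pred B2: B2 stop@B1
  B0 → ∅
  B1 → {B1}
  B2 → {B2,B3}
  B3 → {B1}
  B4 → ∅
  B5 → {B2}
  B6 → ∅

DF(B5) = ["B2"]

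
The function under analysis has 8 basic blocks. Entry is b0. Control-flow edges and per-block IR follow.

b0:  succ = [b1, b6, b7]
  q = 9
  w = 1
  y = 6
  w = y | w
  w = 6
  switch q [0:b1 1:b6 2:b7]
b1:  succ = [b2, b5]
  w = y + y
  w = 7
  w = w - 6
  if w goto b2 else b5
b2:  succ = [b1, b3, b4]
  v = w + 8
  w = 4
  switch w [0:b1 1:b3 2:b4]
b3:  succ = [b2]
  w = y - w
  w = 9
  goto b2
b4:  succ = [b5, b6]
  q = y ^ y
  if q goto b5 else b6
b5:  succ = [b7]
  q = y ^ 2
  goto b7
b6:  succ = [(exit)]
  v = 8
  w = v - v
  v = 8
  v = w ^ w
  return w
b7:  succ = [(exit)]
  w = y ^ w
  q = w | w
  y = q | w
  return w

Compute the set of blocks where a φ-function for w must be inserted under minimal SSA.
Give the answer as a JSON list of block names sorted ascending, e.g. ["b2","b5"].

Answer: ["b1", "b2", "b5", "b6", "b7"]

Derivation:
idom tree: b1←b0 b2←b1 b3←b2 b4←b2 b5←b1 b6←b0 b7←b0
Join-block Dom:
  b1: preds {b0,b2}: {b0} ∩ {b0,b1,b2} = {b0}; idom=b0
  b2: preds {b1,b3}: {b0,b1} ∩ {b0,b1,b2,b3} = {b0,b1}; idom=b1
  b5: preds {b1,b4}: {b0,b1} ∩ {b0,b1,b2,b4} = {b0,b1}; idom=b1
  b6: preds {b0,b4}: {b0} ∩ {b0,b1,b2,b4} = {b0}; idom=b0
  b7: preds {b0,b5}: {b0} ∩ {b0,b1,b5} = {b0}; idom=b0

DF walk-up:
  join b1 pred b0: · stop@b0
  join b1 pred b2: b2→b1 stop@b0
  join b2 pred b1: · stop@b1
  join b2 pred b3: b3→b2 stop@b1
  join b5 pred b1: · stop@b1
  join b5 pred b4: b4→b2 stop@b1
  join b6 pred b0: · stop@b0
  join b6 pred b4: b4→b2→b1 stop@b0
  join b7 pred b0: · stop@b0
  join b7 pred b5: b5→b1 stop@b0
  DF(b0)=∅
  DF(b1)={b1,b6,b7}
  DF(b2)={b1,b2,b5,b6}
  DF(b3)={b2}
  DF(b4)={b5,b6}
  DF(b5)={b7}
  DF(b6)=∅
  DF(b7)=∅

φ for w: defs {b0,b1,b2,b3,b6,b7}
  DF⁺ = {b1,b2,b5,b6,b7}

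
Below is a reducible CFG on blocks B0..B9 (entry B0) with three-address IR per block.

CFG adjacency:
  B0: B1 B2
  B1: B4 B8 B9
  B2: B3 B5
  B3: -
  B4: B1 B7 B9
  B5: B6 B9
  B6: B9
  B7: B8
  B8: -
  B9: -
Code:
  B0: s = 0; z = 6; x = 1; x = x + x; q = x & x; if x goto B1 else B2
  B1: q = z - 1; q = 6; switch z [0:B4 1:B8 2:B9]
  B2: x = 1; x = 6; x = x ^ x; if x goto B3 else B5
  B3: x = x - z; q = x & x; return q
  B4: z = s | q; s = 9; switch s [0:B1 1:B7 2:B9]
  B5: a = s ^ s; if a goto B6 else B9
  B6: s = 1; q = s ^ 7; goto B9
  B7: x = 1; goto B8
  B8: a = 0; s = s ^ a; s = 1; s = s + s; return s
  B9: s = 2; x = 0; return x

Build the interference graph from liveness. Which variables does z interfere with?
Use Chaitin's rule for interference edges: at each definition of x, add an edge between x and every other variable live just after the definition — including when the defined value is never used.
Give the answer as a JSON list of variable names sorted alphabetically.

Answer: ["q", "s", "x"]

Analysis:
Per-block:
  B0 def {q,s,x,z} use ∅
  B1 def {q} use {z}
  B2 def {x} use ∅
  B3 def {q,x} use {x,z}
  B4 def {s,z} use {q,s}
  B5 def {a} use {s}
  B6 def {q,s} use ∅
  B7 def {x} use ∅
  B8 def {a,s} use {s}
  B9 def {s,x} use ∅

Liveness:
  B0: in=∅ out={s,z}
  B1: in={s,z} out={q,s}
  B2: in={s,z} out={s,x,z}
  B3: in={x,z} out=∅
  B4: in={q,s} out={s,z}
  B5: in={s} out=∅
  B6: in=∅ out=∅
  B7: in={s} out={s}
  B8: in={s} out=∅
  B9: in=∅ out=∅

Interfere edges:
  a — {s}
  q — {s,x,z}
  s — {a,q,x,z}
  x — {q,s,z}
  z — {q,s,x}

N(z) = ["q", "s", "x"]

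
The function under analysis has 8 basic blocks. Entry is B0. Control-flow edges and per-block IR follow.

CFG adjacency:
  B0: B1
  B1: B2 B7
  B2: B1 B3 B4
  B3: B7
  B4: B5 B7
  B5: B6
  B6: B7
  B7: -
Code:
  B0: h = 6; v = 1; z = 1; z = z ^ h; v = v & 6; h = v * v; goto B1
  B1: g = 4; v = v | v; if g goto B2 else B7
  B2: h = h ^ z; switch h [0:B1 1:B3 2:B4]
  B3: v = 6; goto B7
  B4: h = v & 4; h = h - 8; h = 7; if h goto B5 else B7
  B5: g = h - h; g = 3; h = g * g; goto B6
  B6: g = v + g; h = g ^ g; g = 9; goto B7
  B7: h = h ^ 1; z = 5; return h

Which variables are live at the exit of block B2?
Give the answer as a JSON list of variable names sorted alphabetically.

def/use:
  B0: def={h,v,z} ue=∅
  B1: def={g,v} ue={v}
  B2: def={h} ue={h,z}
  B3: def={v} ue=∅
  B4: def={h} ue={v}
  B5: def={g,h} ue={h}
  B6: def={g,h} ue={g,v}
  B7: def={h,z} ue={h}

Live sets:
  B0: in=∅ out={h,v,z}
  B1: in={h,v,z} out={h,v,z}
  B2: in={h,v,z} out={h,v,z}
  B3: in={h} out={h}
  B4: in={v} out={h,v}
  B5: in={h,v} out={g,v}
  B6: in={g,v} out={h}
  B7: in={h} out=∅

live-out(B2) = ["h", "v", "z"]

Answer: ["h", "v", "z"]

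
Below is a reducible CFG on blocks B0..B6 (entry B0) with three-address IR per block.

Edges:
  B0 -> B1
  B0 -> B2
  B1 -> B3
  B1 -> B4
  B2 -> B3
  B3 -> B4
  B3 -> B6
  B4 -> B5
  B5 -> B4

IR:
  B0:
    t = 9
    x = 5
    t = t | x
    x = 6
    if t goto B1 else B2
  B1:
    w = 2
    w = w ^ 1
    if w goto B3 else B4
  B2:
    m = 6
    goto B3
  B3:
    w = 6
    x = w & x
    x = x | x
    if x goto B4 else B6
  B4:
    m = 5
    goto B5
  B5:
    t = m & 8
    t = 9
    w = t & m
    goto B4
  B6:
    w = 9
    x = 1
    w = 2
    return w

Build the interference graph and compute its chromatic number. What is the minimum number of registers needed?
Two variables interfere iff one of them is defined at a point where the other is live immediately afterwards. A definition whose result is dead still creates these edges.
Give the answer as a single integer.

def/use:
  B0: {t,x} / ∅
  B1: {w} / ∅
  B2: {m} / ∅
  B3: {w,x} / {x}
  B4: {m} / ∅
  B5: {t,w} / {m}
  B6: {w,x} / ∅

Live sets:
  live B0: ∅→{x}
  live B1: {x}→{x}
  live B2: {x}→{x}
  live B3: {x}→∅
  live B4: ∅→{m}
  live B5: {m}→∅
  live B6: ∅→∅

Interfere edges:
  m↔{t,x}
  t↔{m,x}
  w↔{x}
  x↔{m,t,w}

Chromatic number:
  clique {m,t,x} ⇒ need ≥ 3
  assign m→c1 t→c2 w→c1 x→c0 — no edge inside a register ⇒ χ ≤ 3
  χ = 3

Answer: 3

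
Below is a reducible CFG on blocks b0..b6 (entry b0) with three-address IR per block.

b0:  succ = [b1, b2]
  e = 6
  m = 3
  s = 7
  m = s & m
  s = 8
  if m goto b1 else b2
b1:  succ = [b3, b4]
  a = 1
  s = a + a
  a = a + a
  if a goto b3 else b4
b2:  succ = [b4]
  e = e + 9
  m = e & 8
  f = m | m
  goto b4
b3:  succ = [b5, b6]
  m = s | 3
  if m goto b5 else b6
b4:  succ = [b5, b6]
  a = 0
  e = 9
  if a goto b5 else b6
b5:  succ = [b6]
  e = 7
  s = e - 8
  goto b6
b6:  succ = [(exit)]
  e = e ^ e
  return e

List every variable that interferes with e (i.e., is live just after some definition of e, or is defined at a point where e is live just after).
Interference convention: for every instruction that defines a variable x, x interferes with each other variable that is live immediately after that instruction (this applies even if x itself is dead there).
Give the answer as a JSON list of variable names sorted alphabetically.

def/use:
  b0: def={e,m,s} ue=∅
  b1: def={a,s} ue=∅
  b2: def={e,f,m} ue={e}
  b3: def={m} ue={s}
  b4: def={a,e} ue=∅
  b5: def={e,s} ue=∅
  b6: def={e} ue={e}

Live sets:
  b0: in=∅ out={e}
  b1: in={e} out={e,s}
  b2: in={e} out=∅
  b3: in={e,s} out={e}
  b4: in=∅ out={e}
  b5: in=∅ out={e}
  b6: in={e} out=∅

Interference:
  a: {e,s}
  e: {a,m,s}
  f: ∅
  m: {e,s}
  s: {a,e,m}

N(e) = ["a", "m", "s"]

Answer: ["a", "m", "s"]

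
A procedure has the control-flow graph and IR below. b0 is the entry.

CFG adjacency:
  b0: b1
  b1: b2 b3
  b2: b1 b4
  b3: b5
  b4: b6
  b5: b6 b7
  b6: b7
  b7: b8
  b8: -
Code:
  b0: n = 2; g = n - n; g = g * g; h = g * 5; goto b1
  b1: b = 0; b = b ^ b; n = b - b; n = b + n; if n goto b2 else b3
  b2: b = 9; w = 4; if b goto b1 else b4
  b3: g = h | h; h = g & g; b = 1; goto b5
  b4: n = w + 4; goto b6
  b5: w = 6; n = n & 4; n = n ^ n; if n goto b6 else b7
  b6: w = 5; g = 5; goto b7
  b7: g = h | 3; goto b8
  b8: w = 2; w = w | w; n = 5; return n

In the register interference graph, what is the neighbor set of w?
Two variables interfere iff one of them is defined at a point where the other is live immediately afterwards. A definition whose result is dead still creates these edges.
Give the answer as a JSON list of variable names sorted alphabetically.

Per-block:
  b0: def={g,h,n} ue=∅
  b1: def={b,n} ue=∅
  b2: def={b,w} ue=∅
  b3: def={b,g,h} ue={h}
  b4: def={n} ue={w}
  b5: def={n,w} ue={n}
  b6: def={g,w} ue=∅
  b7: def={g} ue={h}
  b8: def={n,w} ue=∅

Live sets:
  live b0: ∅→{h}
  live b1: {h}→{h,n}
  live b2: {h}→{h,w}
  live b3: {h,n}→{h,n}
  live b4: {h,w}→{h}
  live b5: {h,n}→{h}
  live b6: {h}→{h}
  live b7: {h}→∅
  live b8: ∅→∅

Interfere edges:
  b↔{h,n,w}
  g↔{h,n}
  h↔{b,g,n,w}
  n↔{b,g,h,w}
  w↔{b,h,n}

N(w) = ["b", "h", "n"]

Answer: ["b", "h", "n"]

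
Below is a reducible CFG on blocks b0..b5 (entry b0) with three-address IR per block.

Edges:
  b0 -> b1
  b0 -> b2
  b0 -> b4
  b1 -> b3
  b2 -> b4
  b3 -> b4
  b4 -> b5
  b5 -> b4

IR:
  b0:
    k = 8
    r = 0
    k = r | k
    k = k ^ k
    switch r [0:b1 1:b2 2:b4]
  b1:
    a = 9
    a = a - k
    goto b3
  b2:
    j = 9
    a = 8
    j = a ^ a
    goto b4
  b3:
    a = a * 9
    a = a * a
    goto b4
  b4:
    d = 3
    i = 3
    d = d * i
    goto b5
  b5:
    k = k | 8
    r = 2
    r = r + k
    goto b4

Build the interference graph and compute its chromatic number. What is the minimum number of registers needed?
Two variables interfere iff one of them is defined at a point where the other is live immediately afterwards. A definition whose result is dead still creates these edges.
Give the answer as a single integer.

Block summaries:
  b0: {k,r} / ∅
  b1: {a} / {k}
  b2: {a,j} / ∅
  b3: {a} / {a}
  b4: {d,i} / ∅
  b5: {k,r} / {k}

Live sets:
  b0: in=∅ out={k}
  b1: in={k} out={a,k}
  b2: in={k} out={k}
  b3: in={a,k} out={k}
  b4: in={k} out={k}
  b5: in={k} out={k}

Conflict graph:
  a — {k}
  d — {i,k}
  i — {d,k}
  j — {k}
  k — {a,d,i,j,r}
  r — {k}

Registers:
  lower bound: {d,i,k} mutually conflict ⇒ χ ≥ 3
  assign a→R1 d→R1 i→R2 j→R1 k→R0 r→R1 — no edge inside a register ⇒ χ ≤ 3
  χ = 3

Answer: 3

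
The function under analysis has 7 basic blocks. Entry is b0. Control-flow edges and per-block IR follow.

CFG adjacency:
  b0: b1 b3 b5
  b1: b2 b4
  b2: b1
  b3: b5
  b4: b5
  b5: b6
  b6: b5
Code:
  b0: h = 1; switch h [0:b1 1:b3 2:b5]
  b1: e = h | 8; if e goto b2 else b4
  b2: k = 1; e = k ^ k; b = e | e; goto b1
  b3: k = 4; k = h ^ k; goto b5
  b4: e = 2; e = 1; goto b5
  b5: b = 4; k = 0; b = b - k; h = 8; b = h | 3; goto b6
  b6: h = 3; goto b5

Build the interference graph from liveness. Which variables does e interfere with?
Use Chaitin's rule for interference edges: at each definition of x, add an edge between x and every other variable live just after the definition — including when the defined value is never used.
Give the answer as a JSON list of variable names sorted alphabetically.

Block summaries:
  b0 def {h} use ∅
  b1 def {e} use {h}
  b2 def {b,e,k} use ∅
  b3 def {k} use {h}
  b4 def {e} use ∅
  b5 def {b,h,k} use ∅
  b6 def {h} use ∅

Liveness:
  b0: in=∅ out={h}
  b1: in={h} out={h}
  b2: in={h} out={h}
  b3: in={h} out=∅
  b4: in=∅ out=∅
  b5: in=∅ out=∅
  b6: in=∅ out=∅

Conflict graph:
  b↔{h,k}
  e↔{h}
  h↔{b,e,k}
  k↔{b,h}

N(e) = ["h"]

Answer: ["h"]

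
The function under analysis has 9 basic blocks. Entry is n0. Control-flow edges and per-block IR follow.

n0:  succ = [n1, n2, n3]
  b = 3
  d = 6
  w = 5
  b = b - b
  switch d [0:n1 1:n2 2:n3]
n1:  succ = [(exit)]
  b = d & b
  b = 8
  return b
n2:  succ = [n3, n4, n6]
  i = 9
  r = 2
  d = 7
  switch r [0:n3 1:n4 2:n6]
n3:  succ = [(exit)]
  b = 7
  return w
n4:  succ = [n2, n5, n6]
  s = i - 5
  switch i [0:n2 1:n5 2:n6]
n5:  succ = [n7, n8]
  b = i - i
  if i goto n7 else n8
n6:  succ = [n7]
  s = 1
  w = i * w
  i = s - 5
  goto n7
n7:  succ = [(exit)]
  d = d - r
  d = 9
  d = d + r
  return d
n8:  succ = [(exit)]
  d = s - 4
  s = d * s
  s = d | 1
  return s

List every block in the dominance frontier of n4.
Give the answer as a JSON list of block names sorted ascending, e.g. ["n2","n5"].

Answer: ["n2", "n6", "n7"]

Derivation:
idom tree: n1←n0 n2←n0 n3←n0 n4←n2 n5←n4 n6←n2 n7←n2 n8←n5
Dom at joins:
  n2: preds {n0,n4}: {n0} ∩ {n0,n2,n4} = {n0}; idom=n0
  n3: preds {n0,n2}: {n0} ∩ {n0,n2} = {n0}; idom=n0
  n6: preds {n2,n4}: {n0,n2} ∩ {n0,n2,n4} = {n0,n2}; idom=n2
  n7: preds {n5,n6}: {n0,n2,n4,n5} ∩ {n0,n2,n6} = {n0,n2}; idom=n2

Frontier:
  join n2 pred n0: · stop@n0
  join n2 pred n4: n4→n2 stop@n0
  join n3 pred n0: · stop@n0
  join n3 pred n2: n2 stop@n0
  join n6 pred n2: · stop@n2
  join n6 pred n4: n4 stop@n2
  join n7 pred n5: n5→n4 stop@n2
  join n7 pred n6: n6 stop@n2
  n0 → ∅
  n1 → ∅
  n2 → {n2,n3}
  n3 → ∅
  n4 → {n2,n6,n7}
  n5 → {n7}
  n6 → {n7}
  n7 → ∅
  n8 → ∅

DF(n4) = ["n2", "n6", "n7"]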